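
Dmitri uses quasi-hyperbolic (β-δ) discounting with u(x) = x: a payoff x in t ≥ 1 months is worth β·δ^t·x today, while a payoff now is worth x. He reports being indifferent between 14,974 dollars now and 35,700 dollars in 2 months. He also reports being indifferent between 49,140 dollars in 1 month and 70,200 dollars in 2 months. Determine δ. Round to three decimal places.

δ ≈ 0.700

From the later pair, β·δ^1·49140 = β·δ^2·70200; dividing through, δ = 49140/70200 = 0.70000.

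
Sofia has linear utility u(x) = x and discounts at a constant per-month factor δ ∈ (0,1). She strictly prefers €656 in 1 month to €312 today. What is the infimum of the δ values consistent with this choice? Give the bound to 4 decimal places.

The preference means 312 < δ·656.
So δ > 312/656 = 0.47561.

δ > 0.4756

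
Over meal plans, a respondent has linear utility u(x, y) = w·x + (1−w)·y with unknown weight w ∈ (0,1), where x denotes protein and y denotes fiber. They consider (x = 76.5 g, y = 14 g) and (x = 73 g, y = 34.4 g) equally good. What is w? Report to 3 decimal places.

u(76.5,14) = u(73,34.4) means w·76.5 + (1−w)·14 = w·73 + (1−w)·34.4.
Collecting terms: w·3.5 = (1−w)·20.4.
Hence w = 20.4/(3.5+20.4) = 20.4/23.9 = 0.854.

w = 0.854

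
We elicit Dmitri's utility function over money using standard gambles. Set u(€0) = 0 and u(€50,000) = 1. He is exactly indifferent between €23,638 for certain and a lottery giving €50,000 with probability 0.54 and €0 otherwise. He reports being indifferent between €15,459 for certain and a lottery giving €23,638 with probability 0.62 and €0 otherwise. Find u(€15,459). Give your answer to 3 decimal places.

0.335

The first gamble pins u(€23,638): it must equal 0.54·1 + 0.46·0 = 0.54.
The second indifference gives u(€15,459) = 0.62·u(€23,638) + 0.38·u(€0) = 0.62·0.54 + 0.38·0.00 = 0.3348.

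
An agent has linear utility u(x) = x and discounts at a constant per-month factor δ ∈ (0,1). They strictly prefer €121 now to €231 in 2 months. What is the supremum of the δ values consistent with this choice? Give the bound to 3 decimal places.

δ < 0.724

Under u(x) = x this choice says 121 > δ^2·231.
Hence δ^2 < 121/231 = 0.52381, and x ↦ x^(1/2) is increasing on (0,∞).
δ < (121/231)^(1/2) ≈ 0.724.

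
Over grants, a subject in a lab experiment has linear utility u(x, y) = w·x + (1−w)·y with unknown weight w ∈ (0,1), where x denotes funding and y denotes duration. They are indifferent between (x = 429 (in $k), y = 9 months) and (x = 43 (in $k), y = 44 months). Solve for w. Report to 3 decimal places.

w = 0.083

u(429,9) = u(43,44) means w·429 + (1−w)·9 = w·43 + (1−w)·44.
Collecting terms: w·386 = (1−w)·35.
Hence w = 35/(386+35) = 35/421 = 0.083.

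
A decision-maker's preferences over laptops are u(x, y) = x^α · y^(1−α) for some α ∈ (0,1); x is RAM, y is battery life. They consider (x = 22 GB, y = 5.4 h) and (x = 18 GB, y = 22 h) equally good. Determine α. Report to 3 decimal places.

α ≈ 0.875

The Cobb–Douglas utilities coincide, so 22^α·5.4^(1−α) = 18^α·22^(1−α).
Taking logs: α·ln 22 + (1−α)·ln 5.4 = α·ln 18 + (1−α)·ln 22, i.e. α·0.200671 = (1−α)·1.404643.
With A = 0.200671 and B = 1.404643: α·A = (1−α)·B, so α = B/(A+B) = 1.404643/1.605314 ≈ 0.875.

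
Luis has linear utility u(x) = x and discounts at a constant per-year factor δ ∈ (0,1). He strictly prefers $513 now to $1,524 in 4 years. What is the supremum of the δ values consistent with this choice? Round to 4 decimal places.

The preference means 513 > δ^4·1524.
So δ^4 < 513/1524 = 0.33661; taking the 4th root of both positive sides preserves the inequality.
δ < 0.33661^(1/4) = 0.7617.

δ < 0.7617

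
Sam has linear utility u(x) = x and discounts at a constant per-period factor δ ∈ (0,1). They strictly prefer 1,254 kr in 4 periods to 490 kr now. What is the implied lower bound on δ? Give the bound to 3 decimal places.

Comparing present values: 490 < δ^4·1254.
So δ^4 > 490/1254 = 0.39075; taking the 4th root of both positive sides preserves the inequality.
δ > (490/1254)^(1/4) ≈ 0.791.

δ > 0.791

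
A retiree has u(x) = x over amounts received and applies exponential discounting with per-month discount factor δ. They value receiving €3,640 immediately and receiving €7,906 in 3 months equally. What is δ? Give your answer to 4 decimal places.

δ ≈ 0.7722

Equating discounted utilities: u(3640) = δ^3·u(7906) ⇒ δ^3 = u(3640)/u(7906).
With u(x) = x: δ^3 = 3640/7906 = 0.46041.
So δ = 0.46041^(1/3) ≈ 0.7722.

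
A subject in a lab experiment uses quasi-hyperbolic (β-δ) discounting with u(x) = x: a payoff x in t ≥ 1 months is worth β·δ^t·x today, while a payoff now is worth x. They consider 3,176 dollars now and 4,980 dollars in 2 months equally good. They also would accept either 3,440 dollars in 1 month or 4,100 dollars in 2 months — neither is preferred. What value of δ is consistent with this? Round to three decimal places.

δ ≈ 0.839

The second indifference involves only future payoffs, so β cancels: β·δ^1·3440 = β·δ^2·4100, giving δ = 3440/4100 = 0.83902.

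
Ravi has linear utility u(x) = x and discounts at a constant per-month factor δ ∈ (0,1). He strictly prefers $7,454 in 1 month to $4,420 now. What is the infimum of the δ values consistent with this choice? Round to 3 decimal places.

δ > 0.593

The preference means 4420 < δ·7454.
Dividing through by 7454 gives δ > 0.59297.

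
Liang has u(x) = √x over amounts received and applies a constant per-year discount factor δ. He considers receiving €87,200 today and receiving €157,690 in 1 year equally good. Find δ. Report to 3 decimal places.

The payoff in 1 year is discounted by δ, so u(87200) = δ·u(157690) and δ = u(87200)/u(157690).
With u(x) = √x: δ = √87200/√157690 = √(87200/157690) = 0.74363.

δ ≈ 0.744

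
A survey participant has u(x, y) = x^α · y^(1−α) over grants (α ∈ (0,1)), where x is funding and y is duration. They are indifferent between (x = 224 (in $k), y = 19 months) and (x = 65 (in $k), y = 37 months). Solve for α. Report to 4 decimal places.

Set the two utilities equal: 224^α·19^(1−α) = 65^α·37^(1−α).
Taking logs: α·ln 224 + (1−α)·ln 19 = α·ln 65 + (1−α)·ln 37, i.e. α·1.2372588 = (1−α)·0.6664789.
So α/(1−α) = (0.6664789)/(1.2372588) = 0.5386738, and α = 0.5386738/1.5386738 ≈ 0.3501.

α ≈ 0.3501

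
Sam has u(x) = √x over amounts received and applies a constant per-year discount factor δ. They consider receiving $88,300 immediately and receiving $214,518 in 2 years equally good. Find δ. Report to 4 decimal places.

δ ≈ 0.8010

Indifference means u(88300) = δ^2 · u(214518), so δ^2 = u(88300)/u(214518).
Since u(x) = √x, δ^2 = √(88300/214518) = 0.64158.
Hence δ = (0.64158)^(1/2) = 0.800985.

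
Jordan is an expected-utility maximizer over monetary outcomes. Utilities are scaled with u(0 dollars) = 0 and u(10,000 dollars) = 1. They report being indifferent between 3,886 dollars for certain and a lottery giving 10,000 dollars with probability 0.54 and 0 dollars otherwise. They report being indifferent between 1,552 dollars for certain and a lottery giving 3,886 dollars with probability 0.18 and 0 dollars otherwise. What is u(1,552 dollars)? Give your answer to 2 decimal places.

0.10

First, u(3,886 dollars) = 0.54·u(10,000 dollars) + 0.46·u(0 dollars) = 0.54.
Then u(1,552 dollars) = 0.18·u(3,886 dollars) + 0.82·u(0 dollars) = 0.18·0.54 + 0.82·0.00 = 0.0972.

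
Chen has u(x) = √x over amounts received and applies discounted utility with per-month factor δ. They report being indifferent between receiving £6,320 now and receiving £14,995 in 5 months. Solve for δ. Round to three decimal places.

δ ≈ 0.917

Equating discounted utilities: u(6320) = δ^5·u(14995) ⇒ δ^5 = u(6320)/u(14995).
Since u(x) = √x, δ^5 = √(6320/14995) = 0.64921.
So δ = 0.64921^(1/5) ≈ 0.917.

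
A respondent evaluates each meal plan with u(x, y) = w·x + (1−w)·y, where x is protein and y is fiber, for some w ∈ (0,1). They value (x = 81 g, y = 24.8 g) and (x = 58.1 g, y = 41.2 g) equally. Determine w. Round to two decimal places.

w = 0.42

Equating utilities: w·81 + (1−w)·24.8 = w·58.1 + (1−w)·41.2.
Collecting terms: w·22.9 = (1−w)·16.4.
Hence w = 16.4/(22.9+16.4) = 16.4/39.3 = 0.42.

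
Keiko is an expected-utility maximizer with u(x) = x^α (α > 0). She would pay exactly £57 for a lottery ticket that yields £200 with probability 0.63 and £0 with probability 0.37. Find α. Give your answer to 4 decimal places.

Since u(0) = 0, the lottery's EU is 0.63·200^α.
Equating: 57^α = 0.63·200^α, i.e. 0.2850^α = 0.63.
Take logs: α = ln 0.63 / ln(57/200) ≈ 0.368078.

α ≈ 0.3681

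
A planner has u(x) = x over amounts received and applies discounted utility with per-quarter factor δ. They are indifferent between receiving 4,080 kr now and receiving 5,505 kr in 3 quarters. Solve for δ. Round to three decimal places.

Equating discounted utilities: u(4080) = δ^3·u(5505) ⇒ δ^3 = u(4080)/u(5505).
With u(x) = x: δ^3 = 4080/5505 = 0.74114.
Hence δ = (0.74114)^(1/3) = 0.90497.

δ ≈ 0.905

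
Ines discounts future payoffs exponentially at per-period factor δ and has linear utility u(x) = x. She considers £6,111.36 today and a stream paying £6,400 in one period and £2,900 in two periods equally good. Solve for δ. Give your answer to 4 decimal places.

Present value of the stream is 6400·δ + 2900·δ². Indifference gives 6400δ + 2900δ² = 6111.36.
So 2900δ² + 6400δ − 6111.36 = 0.
The positive root is δ = [−6400 + √(6400² + 4·2900·6111.36)] / (2·2900) = (−6400 + 10576.000)/5800 ≈ 0.7200.

δ ≈ 0.7200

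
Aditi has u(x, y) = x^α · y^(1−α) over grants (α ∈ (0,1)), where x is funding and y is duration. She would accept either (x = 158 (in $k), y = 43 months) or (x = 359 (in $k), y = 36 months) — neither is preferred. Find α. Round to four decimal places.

Set the two utilities equal: 158^α·43^(1−α) = 359^α·36^(1−α).
Rearrange to (158/359)^α = (36/43)^(1−α) and take logs: α·-0.8207274 = (1−α)·-0.1776812.
With A = -0.8207274 and B = -0.1776812: α·A = (1−α)·B, so α = B/(A+B) = -0.1776812/-0.9984086 ≈ 0.1780.

α ≈ 0.1780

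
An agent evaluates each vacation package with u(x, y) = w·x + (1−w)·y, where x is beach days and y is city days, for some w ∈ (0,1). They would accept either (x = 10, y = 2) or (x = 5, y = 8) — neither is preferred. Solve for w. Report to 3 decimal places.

Equating utilities: w·10 + (1−w)·2 = w·5 + (1−w)·8.
w·(10−5) = (1−w)·(8−2), i.e. w·5 = (1−w)·6.
Hence w = 6/(5+6) = 6/11 = 0.545.

w = 0.545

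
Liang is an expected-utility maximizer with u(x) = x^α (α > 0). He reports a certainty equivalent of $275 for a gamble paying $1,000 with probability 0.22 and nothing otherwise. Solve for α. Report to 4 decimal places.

α ≈ 1.1728

Since u(0) = 0, the lottery's EU is 0.22·1000^α.
Indifference: 275^α = 0.22·1000^α, so (275/1000)^α = 0.22.
α = ln(0.22) / ln(275/1000) = -1.5141277/-1.2909842 ≈ 1.1728.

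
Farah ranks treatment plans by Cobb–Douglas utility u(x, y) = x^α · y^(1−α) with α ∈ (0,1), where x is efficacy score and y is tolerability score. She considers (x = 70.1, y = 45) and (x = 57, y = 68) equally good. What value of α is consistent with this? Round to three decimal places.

α ≈ 0.666

Indifference: 70.1^α · 45^(1−α) = 57^α · 68^(1−α).
Rearrange to (70.1/57)^α = (68/45)^(1−α) and take logs: α·0.206872 = (1−α)·0.412845.
Thus α·(0.619717) = 0.412845, so α = 0.412845/0.619717 ≈ 0.666.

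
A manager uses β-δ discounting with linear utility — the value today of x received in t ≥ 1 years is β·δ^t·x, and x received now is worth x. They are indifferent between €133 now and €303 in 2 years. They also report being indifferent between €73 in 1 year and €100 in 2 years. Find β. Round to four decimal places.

Both payoffs in the second observation are in the future, so β drops out: δ^1·73 = δ^2·100 ⇒ δ = 73/100 = 0.73000.
The first indifference: 133 = β·δ^2·303, so β = 133/(δ^2·303) = 133/(0.53290·303) ≈ 0.8237.

β ≈ 0.8237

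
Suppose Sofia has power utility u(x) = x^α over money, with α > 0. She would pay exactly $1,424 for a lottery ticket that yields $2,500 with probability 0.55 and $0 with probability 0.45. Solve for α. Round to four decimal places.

Since u(0) = 0, the lottery's EU is 0.55·2500^α.
Indifference: 1424^α = 0.55·2500^α, so (1424/2500)^α = 0.55.
α = ln(0.55) / ln(1424/2500) = -0.5978370/-0.5628209 ≈ 1.0622.

α ≈ 1.0622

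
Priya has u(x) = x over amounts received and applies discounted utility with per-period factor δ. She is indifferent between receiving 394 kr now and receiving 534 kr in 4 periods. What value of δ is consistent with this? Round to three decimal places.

δ ≈ 0.927

The payoff in 4 periods is discounted by δ^4, so u(394) = δ^4·u(534) and δ^4 = u(394)/u(534).
With u(x) = x: δ^4 = 394/534 = 0.73783.
Taking the 4th root: δ = 0.73783^(1/4) ≈ 0.927.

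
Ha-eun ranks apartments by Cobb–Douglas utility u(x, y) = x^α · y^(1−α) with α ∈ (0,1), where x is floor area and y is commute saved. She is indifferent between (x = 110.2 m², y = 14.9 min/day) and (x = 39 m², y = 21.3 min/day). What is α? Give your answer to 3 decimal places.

α ≈ 0.256

Indifference: 110.2^α · 14.9^(1−α) = 39^α · 21.3^(1−α).
(110.2/39)^α = (21.3/14.9)^(1−α); take logs: α·ln(110.2/39) = (1−α)·ln(21.3/14.9), i.e. α·1.038735 = (1−α)·0.357346.
With A = 1.038735 and B = 0.357346: α·A = (1−α)·B, so α = B/(A+B) = 0.357346/1.396081 ≈ 0.256.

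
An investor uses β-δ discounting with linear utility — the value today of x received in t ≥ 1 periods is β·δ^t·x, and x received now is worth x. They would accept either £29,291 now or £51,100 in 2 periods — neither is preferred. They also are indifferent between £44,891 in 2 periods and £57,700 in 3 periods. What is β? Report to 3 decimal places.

Both payoffs in the second observation are in the future, so β drops out: δ^2·44891 = δ^3·57700 ⇒ δ = 44891/57700 = 0.77801.
Substituting δ into 29291 = β·δ^2·51100: β = 29291/(30930.564) ≈ 0.947.

β ≈ 0.947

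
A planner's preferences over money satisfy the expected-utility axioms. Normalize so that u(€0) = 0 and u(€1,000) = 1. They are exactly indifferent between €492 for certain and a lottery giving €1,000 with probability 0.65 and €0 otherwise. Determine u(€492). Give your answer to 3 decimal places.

The indifference gives u(€492) = 0.65·u(€1,000) + 0.35·u(€0) = 0.65·1 + 0.35·0 = 0.65.

0.650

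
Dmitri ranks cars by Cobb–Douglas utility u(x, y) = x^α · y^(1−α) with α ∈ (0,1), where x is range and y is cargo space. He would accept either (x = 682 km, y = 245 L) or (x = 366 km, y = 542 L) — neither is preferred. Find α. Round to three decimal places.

α ≈ 0.561

Set the two utilities equal: 682^α·245^(1−α) = 366^α·542^(1−α).
Taking logs: α·ln 682 + (1−α)·ln 245 = α·ln 366 + (1−α)·ln 542, i.e. α·0.622396 = (1−α)·0.794008.
So α/(1−α) = (0.794008)/(0.622396) = 1.275728, and α = 1.275728/2.275728 ≈ 0.561.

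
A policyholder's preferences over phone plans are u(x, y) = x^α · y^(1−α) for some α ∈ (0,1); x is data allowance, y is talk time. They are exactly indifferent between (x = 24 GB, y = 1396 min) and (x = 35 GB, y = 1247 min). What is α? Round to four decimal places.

The Cobb–Douglas utilities coincide, so 24^α·1396^(1−α) = 35^α·1247^(1−α).
(24/35)^α = (1247/1396)^(1−α); take logs: α·ln(24/35) = (1−α)·ln(1247/1396), i.e. α·-0.3772942 = (1−α)·-0.1128703.
Thus α·(-0.4901645) = -0.1128703, so α = -0.1128703/-0.4901645 ≈ 0.2303.

α ≈ 0.2303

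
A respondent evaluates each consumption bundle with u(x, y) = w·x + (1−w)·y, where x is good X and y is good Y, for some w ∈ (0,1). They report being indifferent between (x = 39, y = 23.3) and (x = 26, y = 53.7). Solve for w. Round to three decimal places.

w = 0.700

Equating utilities: w·39 + (1−w)·23.3 = w·26 + (1−w)·53.7.
Rearranging, 13·w − 30.4·(1−w) = 0.
So w/(1−w) = 30.4/13 = 2.3385, giving w = 30.4/(13+30.4) = 0.700.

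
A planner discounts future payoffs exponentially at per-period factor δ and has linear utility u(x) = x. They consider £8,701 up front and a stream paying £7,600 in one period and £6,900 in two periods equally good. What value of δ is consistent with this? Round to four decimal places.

The stream is worth 7600δ + 6900δ² today, so 7600δ + 6900δ² = 8701.
So 6900δ² + 7600δ − 8701 = 0.
The positive root is δ = [−7600 + √(7600² + 4·6900·8701)] / (2·6900) = (−7600 + 17260.000)/13800 ≈ 0.7000.

δ ≈ 0.7000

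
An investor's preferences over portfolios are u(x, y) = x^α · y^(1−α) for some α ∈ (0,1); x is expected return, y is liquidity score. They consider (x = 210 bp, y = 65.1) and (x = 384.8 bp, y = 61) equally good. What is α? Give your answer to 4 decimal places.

α ≈ 0.0970

Set the two utilities equal: 210^α·65.1^(1−α) = 384.8^α·61^(1−α).
Taking logs: α·ln 210 + (1−α)·ln 65.1 = α·ln 384.8 + (1−α)·ln 61, i.e. α·-0.6056162 = (1−α)·-0.0650507.
With A = -0.6056162 and B = -0.0650507: α·A = (1−α)·B, so α = B/(A+B) = -0.0650507/-0.6706669 ≈ 0.0970.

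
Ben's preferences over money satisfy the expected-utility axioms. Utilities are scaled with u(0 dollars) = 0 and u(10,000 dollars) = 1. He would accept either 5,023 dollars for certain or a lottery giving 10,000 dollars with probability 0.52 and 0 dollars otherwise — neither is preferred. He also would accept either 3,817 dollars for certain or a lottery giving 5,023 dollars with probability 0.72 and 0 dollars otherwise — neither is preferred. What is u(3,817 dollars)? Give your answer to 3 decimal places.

0.374

The first gamble pins u(5,023 dollars): it must equal 0.52·1 + 0.48·0 = 0.52.
Then u(3,817 dollars) = 0.72·u(5,023 dollars) + 0.28·u(0 dollars) = 0.72·0.52 + 0.28·0.00 = 0.3744.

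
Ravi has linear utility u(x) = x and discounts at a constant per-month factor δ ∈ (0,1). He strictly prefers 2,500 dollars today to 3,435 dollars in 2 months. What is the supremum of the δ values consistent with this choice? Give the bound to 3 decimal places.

Comparing present values: 2500 > δ^2·3435.
Dividing by 3435: δ^2 < 0.72780. Both sides are positive, so the square root keeps the direction.
δ < 0.72780^(1/2) = 0.853.

δ < 0.853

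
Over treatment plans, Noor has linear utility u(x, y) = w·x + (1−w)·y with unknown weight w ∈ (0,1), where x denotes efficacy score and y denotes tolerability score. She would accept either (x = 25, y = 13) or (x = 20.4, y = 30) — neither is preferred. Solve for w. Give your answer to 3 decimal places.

w = 0.787

Indifference: w·25 + (1−w)·13 = w·20.4 + (1−w)·30.
Collecting terms: w·4.6 = (1−w)·17.
The marginal rate of substitution is 17/4.6, so w = 17/(4.6+17) = 0.787.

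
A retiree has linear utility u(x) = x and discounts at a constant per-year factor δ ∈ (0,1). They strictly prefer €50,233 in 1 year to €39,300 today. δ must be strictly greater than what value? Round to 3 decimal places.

The preference means 39300 < δ·50233.
Dividing through by 50233 gives δ > 0.78235.

δ > 0.782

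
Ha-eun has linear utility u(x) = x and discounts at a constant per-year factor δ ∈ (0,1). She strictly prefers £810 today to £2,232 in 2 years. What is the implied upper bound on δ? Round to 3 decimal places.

δ < 0.602

The preference means 810 > δ^2·2232.
Dividing by 2232: δ^2 < 0.36290. Both sides are positive, so the square root keeps the direction.
δ < 0.36290^(1/2) = 0.602.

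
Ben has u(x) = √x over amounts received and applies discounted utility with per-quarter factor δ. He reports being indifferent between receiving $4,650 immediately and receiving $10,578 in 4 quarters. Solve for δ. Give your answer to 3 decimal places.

Indifference means u(4650) = δ^4 · u(10578), so δ^4 = u(4650)/u(10578).
With u(x) = √x: δ^4 = √4650/√10578 = √(4650/10578) = 0.66302.
So δ = 0.66302^(1/4) ≈ 0.902.

δ ≈ 0.902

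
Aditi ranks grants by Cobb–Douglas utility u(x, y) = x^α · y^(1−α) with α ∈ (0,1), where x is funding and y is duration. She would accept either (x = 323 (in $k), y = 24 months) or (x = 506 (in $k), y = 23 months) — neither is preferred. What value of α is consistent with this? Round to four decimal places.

Set the two utilities equal: 323^α·24^(1−α) = 506^α·23^(1−α).
Rearrange to (323/506)^α = (23/24)^(1−α) and take logs: α·-0.4488843 = (1−α)·-0.0425596.
With A = -0.4488843 and B = -0.0425596: α·A = (1−α)·B, so α = B/(A+B) = -0.0425596/-0.4914439 ≈ 0.0866.

α ≈ 0.0866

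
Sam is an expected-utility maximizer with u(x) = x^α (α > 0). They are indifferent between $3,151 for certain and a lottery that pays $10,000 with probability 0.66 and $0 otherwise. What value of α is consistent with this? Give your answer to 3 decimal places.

EU(lottery) = 0.66·10000^α + 0.34·0 = 0.66·10000^α.
Indifference: 3151^α = 0.66·10000^α, so (3151/10000)^α = 0.66.
Take logs: α = ln 0.66 / ln(3151/10000) ≈ 0.35980.

α ≈ 0.360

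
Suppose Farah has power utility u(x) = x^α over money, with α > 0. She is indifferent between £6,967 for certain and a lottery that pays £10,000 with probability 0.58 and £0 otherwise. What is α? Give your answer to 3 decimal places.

α ≈ 1.507

The lottery's expected utility is 0.58·u(10000) + 0.42·u(0) = 0.58·10000^α (since u(0) = 0 for α > 0).
Setting u(6967) equal to that: 6967^α = 0.58·10000^α ⇒ (6967/10000)^α = 0.58.
Taking logs: α·ln(6967/10000) = ln(0.58), so α = -0.544727 / -0.361400 ≈ 1.507.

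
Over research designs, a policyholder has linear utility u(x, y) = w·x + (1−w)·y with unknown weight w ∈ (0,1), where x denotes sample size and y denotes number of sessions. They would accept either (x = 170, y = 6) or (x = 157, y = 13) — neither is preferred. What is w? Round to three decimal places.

w = 0.350

Equating utilities: w·170 + (1−w)·6 = w·157 + (1−w)·13.
Rearranging, 13·w − 7·(1−w) = 0.
So w/(1−w) = 7/13 = 0.5385, giving w = 7/(13+7) = 0.350.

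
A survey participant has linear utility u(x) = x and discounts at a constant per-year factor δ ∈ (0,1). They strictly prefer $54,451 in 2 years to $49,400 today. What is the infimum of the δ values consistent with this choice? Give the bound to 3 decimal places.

δ > 0.952

The preference means 49400 < δ^2·54451.
Dividing by 54451: δ^2 > 0.90724. Both sides are positive, so the square root keeps the direction.
δ > 0.90724^(1/2) = 0.952.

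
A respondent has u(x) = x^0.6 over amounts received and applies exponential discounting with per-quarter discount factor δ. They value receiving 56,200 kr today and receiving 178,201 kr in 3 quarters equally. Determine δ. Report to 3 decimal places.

Equating discounted utilities: u(56200) = δ^3·u(178201) ⇒ δ^3 = u(56200)/u(178201).
With u(x) = x^0.6: δ^3 = 56200^0.6/178201^0.6 = (56200/178201)^0.6 = 0.50038.
Hence δ = (0.50038)^(1/3) = 0.79390.

δ ≈ 0.794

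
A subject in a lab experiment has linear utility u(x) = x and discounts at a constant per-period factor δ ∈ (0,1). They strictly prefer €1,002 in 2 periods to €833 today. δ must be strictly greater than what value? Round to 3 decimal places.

δ > 0.912

The preference means 833 < δ^2·1002.
Dividing by 1002: δ^2 > 0.83134. Both sides are positive, so the square root keeps the direction.
δ > 0.83134^(1/2) = 0.912.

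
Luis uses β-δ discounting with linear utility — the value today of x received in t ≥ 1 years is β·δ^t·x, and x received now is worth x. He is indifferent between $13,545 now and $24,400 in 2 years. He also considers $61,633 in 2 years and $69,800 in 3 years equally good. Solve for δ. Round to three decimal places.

The second indifference involves only future payoffs, so β cancels: β·δ^2·61633 = β·δ^3·69800, giving δ = 61633/69800 = 0.88299.

δ ≈ 0.883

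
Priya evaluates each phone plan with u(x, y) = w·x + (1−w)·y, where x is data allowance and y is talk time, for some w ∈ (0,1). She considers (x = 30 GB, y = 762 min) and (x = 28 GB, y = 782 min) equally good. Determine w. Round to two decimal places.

w = 0.91

Equating utilities: w·30 + (1−w)·762 = w·28 + (1−w)·782.
Rearranging, 2·w − 20·(1−w) = 0.
Hence w = 20/(2+20) = 20/22 = 0.91.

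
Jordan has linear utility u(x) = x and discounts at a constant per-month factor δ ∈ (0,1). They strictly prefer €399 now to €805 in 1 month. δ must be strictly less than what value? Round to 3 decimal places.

δ < 0.496

The preference means 399 > δ·805.
So δ < 399/805 = 0.49565.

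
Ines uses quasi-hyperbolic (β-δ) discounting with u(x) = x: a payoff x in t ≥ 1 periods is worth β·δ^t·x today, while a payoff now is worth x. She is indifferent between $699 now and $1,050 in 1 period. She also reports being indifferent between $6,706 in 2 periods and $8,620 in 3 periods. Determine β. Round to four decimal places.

From the later pair, β·δ^2·6706 = β·δ^3·8620; dividing through, δ = 6706/8620 = 0.77796.
The first indifference: 699 = β·δ·1050, so β = 699/(δ·1050) = 699/(0.77796·1050) ≈ 0.8557.

β ≈ 0.8557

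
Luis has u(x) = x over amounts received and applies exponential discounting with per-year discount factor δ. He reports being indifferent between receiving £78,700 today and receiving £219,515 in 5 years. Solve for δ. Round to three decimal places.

Indifference means u(78700) = δ^5 · u(219515), so δ^5 = u(78700)/u(219515).
With u(x) = x: δ^5 = 78700/219515 = 0.35852.
So δ = 0.35852^(1/5) ≈ 0.815.

δ ≈ 0.815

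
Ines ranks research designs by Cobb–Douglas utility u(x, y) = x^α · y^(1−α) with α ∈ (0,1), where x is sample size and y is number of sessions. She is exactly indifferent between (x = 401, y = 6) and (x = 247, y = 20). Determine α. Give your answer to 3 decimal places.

α ≈ 0.713

Set the two utilities equal: 401^α·6^(1−α) = 247^α·20^(1−α).
Taking logs: α·ln 401 + (1−α)·ln 6 = α·ln 247 + (1−α)·ln 20, i.e. α·0.484573 = (1−α)·1.203973.
With A = 0.484573 and B = 1.203973: α·A = (1−α)·B, so α = B/(A+B) = 1.203973/1.688546 ≈ 0.713.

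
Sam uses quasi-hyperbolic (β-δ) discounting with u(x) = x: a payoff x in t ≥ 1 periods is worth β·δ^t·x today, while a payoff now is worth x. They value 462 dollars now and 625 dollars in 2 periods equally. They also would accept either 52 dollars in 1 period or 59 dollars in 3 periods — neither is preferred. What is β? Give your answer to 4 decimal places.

β ≈ 0.8387

The second indifference involves only future payoffs, so β cancels: β·δ^1·52 = β·δ^3·59, giving δ^2 = 52/59 = 0.88136, so δ = 0.93881.
Now use the now-vs-future pair: 462 = β·δ^2·625 gives β = 462/(0.88136·625) ≈ 0.8387.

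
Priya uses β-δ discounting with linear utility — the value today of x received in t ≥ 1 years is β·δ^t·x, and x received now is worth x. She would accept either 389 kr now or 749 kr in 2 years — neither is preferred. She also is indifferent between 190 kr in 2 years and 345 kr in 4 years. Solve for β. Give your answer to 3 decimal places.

β ≈ 0.943

From the later pair, β·δ^2·190 = β·δ^4·345; dividing through, δ^2 = 190/345 = 0.55072, so δ = 0.74211.
Substituting δ into 389 = β·δ^2·749: β = 389/(412.493) ≈ 0.943.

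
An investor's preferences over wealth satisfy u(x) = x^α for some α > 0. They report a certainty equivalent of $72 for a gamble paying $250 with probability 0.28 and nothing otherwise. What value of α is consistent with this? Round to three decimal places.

Since u(0) = 0, the lottery's EU is 0.28·250^α.
Setting u(72) equal to that: 72^α = 0.28·250^α ⇒ (72/250)^α = 0.28.
Take logs: α = ln 0.28 / ln(72/250) ≈ 1.02263.

α ≈ 1.023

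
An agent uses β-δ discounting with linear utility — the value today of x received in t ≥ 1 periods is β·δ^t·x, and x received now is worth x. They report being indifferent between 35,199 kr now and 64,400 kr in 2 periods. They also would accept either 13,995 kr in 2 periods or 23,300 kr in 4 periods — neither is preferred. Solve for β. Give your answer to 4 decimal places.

From the later pair, β·δ^2·13995 = β·δ^4·23300; dividing through, δ^2 = 13995/23300 = 0.60064, so δ = 0.77501.
The first indifference: 35199 = β·δ^2·64400, so β = 35199/(δ^2·64400) = 35199/(0.60064·64400) ≈ 0.9100.

β ≈ 0.9100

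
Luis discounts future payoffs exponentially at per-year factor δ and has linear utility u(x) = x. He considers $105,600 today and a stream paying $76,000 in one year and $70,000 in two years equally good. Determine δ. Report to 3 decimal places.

δ ≈ 0.800

Present value of the stream is 76000·δ + 70000·δ². Indifference gives 76000δ + 70000δ² = 105600.
That is, 70000δ² + 76000δ − 105600 = 0, a quadratic in δ.
The positive root is δ = [−76000 + √(76000² + 4·70000·105600)] / (2·70000) = (−76000 + 188000.000)/140000 ≈ 0.800.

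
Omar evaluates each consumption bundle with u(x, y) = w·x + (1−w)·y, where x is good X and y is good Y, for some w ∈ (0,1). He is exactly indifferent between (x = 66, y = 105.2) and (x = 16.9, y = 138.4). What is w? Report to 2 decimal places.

w = 0.40

u(66,105.2) = u(16.9,138.4) means w·66 + (1−w)·105.2 = w·16.9 + (1−w)·138.4.
w·(66−16.9) = (1−w)·(138.4−105.2), i.e. w·49.1 = (1−w)·33.2.
The marginal rate of substitution is 33.2/49.1, so w = 33.2/(49.1+33.2) = 0.40.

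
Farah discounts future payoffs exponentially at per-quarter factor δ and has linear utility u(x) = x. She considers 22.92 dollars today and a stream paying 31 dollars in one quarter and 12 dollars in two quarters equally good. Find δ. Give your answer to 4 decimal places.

δ ≈ 0.6000

Equating present values: 22.92 = 31δ + 12δ².
Rearranged: 12δ² + 31δ − 22.92 = 0.
The positive root is δ = [−31 + √(31² + 4·12·22.92)] / (2·12) = (−31 + 45.400)/24 ≈ 0.6000.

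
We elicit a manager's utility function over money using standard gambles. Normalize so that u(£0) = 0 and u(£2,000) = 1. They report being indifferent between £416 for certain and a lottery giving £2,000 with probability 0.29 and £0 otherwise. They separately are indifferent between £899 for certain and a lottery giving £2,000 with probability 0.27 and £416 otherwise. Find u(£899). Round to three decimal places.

0.482

The first gamble pins u(£416): it must equal 0.29·1 + 0.71·0 = 0.29.
Then u(£899) = 0.27·u(£2,000) + 0.73·u(£416) = 0.27·1.00 + 0.73·0.29 = 0.4817.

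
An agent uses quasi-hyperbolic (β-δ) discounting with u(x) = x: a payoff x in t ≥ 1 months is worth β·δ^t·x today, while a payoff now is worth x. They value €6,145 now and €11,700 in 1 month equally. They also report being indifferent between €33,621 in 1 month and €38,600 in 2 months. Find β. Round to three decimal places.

β ≈ 0.603

From the later pair, β·δ^1·33621 = β·δ^2·38600; dividing through, δ = 33621/38600 = 0.87101.
The first indifference: 6145 = β·δ·11700, so β = 6145/(δ·11700) = 6145/(0.87101·11700) ≈ 0.603.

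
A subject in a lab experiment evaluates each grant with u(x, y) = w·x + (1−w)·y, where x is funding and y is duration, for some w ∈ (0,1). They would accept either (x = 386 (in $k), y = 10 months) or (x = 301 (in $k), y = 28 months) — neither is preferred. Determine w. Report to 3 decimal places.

w = 0.175

Equating utilities: w·386 + (1−w)·10 = w·301 + (1−w)·28.
Collecting terms: w·85 = (1−w)·18.
Hence w = 18/(85+18) = 18/103 = 0.175.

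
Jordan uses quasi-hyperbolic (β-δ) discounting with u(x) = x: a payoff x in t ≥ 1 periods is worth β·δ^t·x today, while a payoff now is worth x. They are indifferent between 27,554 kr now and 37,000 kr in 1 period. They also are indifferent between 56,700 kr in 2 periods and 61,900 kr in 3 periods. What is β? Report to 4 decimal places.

β ≈ 0.8130

Both payoffs in the second observation are in the future, so β drops out: δ^2·56700 = δ^3·61900 ⇒ δ = 56700/61900 = 0.91599.
The first indifference: 27554 = β·δ·37000, so β = 27554/(δ·37000) = 27554/(0.91599·37000) ≈ 0.8130.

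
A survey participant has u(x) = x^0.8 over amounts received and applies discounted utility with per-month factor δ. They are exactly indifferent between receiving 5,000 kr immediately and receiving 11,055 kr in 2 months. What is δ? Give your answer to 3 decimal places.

δ ≈ 0.728

The payoff in 2 months is discounted by δ^2, so u(5000) = δ^2·u(11055) and δ^2 = u(5000)/u(11055).
Since u(x) = x^0.8, δ^2 = (5000/11055)^0.8 = 0.45228^0.8 = 0.53006.
Hence δ = (0.53006)^(1/2) = 0.72806.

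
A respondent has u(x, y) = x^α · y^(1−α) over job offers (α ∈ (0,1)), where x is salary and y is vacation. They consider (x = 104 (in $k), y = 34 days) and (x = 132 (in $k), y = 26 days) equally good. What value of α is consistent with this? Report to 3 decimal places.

Set the two utilities equal: 104^α·34^(1−α) = 132^α·26^(1−α).
Taking logs: α·ln 104 + (1−α)·ln 34 = α·ln 132 + (1−α)·ln 26, i.e. α·-0.238411 = (1−α)·-0.268264.
With A = -0.238411 and B = -0.268264: α·A = (1−α)·B, so α = B/(A+B) = -0.268264/-0.506675 ≈ 0.529.

α ≈ 0.529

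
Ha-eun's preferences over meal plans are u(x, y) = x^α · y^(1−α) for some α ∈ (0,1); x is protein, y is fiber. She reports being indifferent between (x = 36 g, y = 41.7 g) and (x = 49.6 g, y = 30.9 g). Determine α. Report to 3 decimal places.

Set the two utilities equal: 36^α·41.7^(1−α) = 49.6^α·30.9^(1−α).
Taking logs: α·ln 36 + (1−α)·ln 41.7 = α·ln 49.6 + (1−α)·ln 30.9, i.e. α·-0.320472 = (1−α)·-0.299745.
So α/(1−α) = (-0.299745)/(-0.320472) = 0.935324, and α = 0.935324/1.935324 ≈ 0.483.

α ≈ 0.483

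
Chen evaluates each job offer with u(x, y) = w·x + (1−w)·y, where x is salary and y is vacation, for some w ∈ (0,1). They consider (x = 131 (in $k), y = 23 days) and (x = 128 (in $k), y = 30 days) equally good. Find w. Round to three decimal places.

w = 0.700

Equating utilities: w·131 + (1−w)·23 = w·128 + (1−w)·30.
Collecting terms: w·3 = (1−w)·7.
So w/(1−w) = 7/3 = 2.3333, giving w = 7/(3+7) = 0.700.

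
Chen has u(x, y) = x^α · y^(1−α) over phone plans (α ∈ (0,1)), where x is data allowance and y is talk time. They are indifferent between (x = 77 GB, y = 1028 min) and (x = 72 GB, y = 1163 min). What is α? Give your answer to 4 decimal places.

α ≈ 0.6476

Indifference: 77^α · 1028^(1−α) = 72^α · 1163^(1−α).
Rearrange to (77/72)^α = (1163/1028)^(1−α) and take logs: α·0.0671393 = (1−α)·0.1233877.
Thus α·(0.1905270) = 0.1233877, so α = 0.1233877/0.1905270 ≈ 0.6476.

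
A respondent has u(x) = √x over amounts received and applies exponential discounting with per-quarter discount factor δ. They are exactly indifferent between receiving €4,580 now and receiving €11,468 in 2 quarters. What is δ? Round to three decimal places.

δ ≈ 0.795

Indifference means u(4580) = δ^2 · u(11468), so δ^2 = u(4580)/u(11468).
With u(x) = √x: δ^2 = √4580/√11468 = √(4580/11468) = 0.63196.
Hence δ = (0.63196)^(1/2) = 0.79496.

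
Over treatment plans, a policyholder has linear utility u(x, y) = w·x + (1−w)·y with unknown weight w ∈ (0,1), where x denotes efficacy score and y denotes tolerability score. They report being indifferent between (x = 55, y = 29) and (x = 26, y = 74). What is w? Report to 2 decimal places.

u(55,29) = u(26,74) means w·55 + (1−w)·29 = w·26 + (1−w)·74.
Collecting terms: w·29 = (1−w)·45.
So w/(1−w) = 45/29 = 1.5517, giving w = 45/(29+45) = 0.61.

w = 0.61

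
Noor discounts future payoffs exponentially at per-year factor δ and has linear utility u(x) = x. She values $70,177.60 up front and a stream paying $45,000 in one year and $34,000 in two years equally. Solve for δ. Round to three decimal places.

δ ≈ 0.920

Equating present values: 70177.60 = 45000δ + 34000δ².
Rearranged: 34000δ² + 45000δ − 70177.60 = 0.
The positive root is δ = [−45000 + √(45000² + 4·34000·70177.60)] / (2·34000) = (−45000 + 107560.000)/68000 ≈ 0.920.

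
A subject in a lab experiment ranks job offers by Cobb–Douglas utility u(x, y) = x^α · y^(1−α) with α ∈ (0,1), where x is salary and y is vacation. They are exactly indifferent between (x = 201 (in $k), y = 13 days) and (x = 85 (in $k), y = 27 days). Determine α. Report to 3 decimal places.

Indifference: 201^α · 13^(1−α) = 85^α · 27^(1−α).
Rearrange to (201/85)^α = (27/13)^(1−α) and take logs: α·0.860654 = (1−α)·0.730888.
Thus α·(1.591542) = 0.730888, so α = 0.730888/1.591542 ≈ 0.459.

α ≈ 0.459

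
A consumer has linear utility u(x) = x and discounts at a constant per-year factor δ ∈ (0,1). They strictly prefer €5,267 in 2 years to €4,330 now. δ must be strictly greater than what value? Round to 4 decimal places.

δ > 0.9067

The preference means 4330 < δ^2·5267.
So δ^2 > 4330/5267 = 0.82210; taking the square root of both positive sides preserves the inequality.
δ > (4330/5267)^(1/2) ≈ 0.9067.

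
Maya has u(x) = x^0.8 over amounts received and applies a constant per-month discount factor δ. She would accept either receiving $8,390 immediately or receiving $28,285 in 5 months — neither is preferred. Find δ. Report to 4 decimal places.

Equating discounted utilities: u(8390) = δ^5·u(28285) ⇒ δ^5 = u(8390)/u(28285).
With u(x) = x^0.8: δ^5 = 8390^0.8/28285^0.8 = (8390/28285)^0.8 = 0.37824.
Taking the 5th root: δ = 0.37824^(1/5) ≈ 0.8233.

δ ≈ 0.8233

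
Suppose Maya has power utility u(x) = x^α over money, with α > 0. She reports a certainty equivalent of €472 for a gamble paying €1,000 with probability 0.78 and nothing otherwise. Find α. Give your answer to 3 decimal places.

α ≈ 0.331

The lottery's expected utility is 0.78·u(1000) + 0.22·u(0) = 0.78·1000^α (since u(0) = 0 for α > 0).
Setting u(472) equal to that: 472^α = 0.78·1000^α ⇒ (472/1000)^α = 0.78.
Taking logs: α·ln(472/1000) = ln(0.78), so α = -0.248461 / -0.750776 ≈ 0.331.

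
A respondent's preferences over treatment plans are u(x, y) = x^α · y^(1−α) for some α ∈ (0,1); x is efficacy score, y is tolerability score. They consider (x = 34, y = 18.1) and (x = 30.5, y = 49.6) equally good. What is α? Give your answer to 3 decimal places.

Indifference: 34^α · 18.1^(1−α) = 30.5^α · 49.6^(1−α).
(34/30.5)^α = (49.6/18.1)^(1−α); take logs: α·ln(34/30.5) = (1−α)·ln(49.6/18.1), i.e. α·0.108634 = (1−α)·1.008079.
With A = 0.108634 and B = 1.008079: α·A = (1−α)·B, so α = B/(A+B) = 1.008079/1.116713 ≈ 0.903.

α ≈ 0.903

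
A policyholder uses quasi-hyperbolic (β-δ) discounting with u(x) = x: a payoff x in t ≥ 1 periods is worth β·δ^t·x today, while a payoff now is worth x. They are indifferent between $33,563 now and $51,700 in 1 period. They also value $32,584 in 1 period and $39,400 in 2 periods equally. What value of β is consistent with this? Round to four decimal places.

β ≈ 0.7850

The second indifference involves only future payoffs, so β cancels: β·δ^1·32584 = β·δ^2·39400, giving δ = 32584/39400 = 0.82701.
Now use the now-vs-future pair: 33563 = β·δ·51700 gives β = 33563/(0.82701·51700) ≈ 0.7850.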